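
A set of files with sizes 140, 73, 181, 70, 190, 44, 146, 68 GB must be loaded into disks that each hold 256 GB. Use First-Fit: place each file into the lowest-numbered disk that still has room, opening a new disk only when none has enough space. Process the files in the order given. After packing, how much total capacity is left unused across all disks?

112

Put 140 GB in disk 1; 116 GB remain.
Put 73 GB in disk 1; 43 GB remain.
Put 181 GB in disk 2; 75 GB remain.
Put 70 GB in disk 2; 5 GB remain.
Put 190 GB in disk 3; 66 GB remain.
Put 44 GB in disk 3; 22 GB remain.
Put 146 GB in disk 4; 110 GB remain.
Put 68 GB in disk 4; 42 GB remain.
4 disks × 256 GB = 1024 GB; used 912 GB; unused 112 GB.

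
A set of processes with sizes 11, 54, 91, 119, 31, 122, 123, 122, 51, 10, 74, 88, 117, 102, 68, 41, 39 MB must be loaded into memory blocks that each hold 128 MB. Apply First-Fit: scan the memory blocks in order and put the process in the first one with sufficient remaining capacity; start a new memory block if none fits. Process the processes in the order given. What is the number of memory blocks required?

11 memory blocks

memory block 1: place 11 MB, 117 MB left
memory block 1: place 54 MB, 63 MB left
memory block 2: place 91 MB, 37 MB left
memory block 3: place 119 MB, 9 MB left
memory block 1: place 31 MB, 32 MB left
memory block 4: place 122 MB, 6 MB left
memory block 5: place 123 MB, 5 MB left
memory block 6: place 122 MB, 6 MB left
memory block 7: place 51 MB, 77 MB left
memory block 1: place 10 MB, 22 MB left
memory block 7: place 74 MB, 3 MB left
memory block 8: place 88 MB, 40 MB left
memory block 9: place 117 MB, 11 MB left
memory block 10: place 102 MB, 26 MB left
memory block 11: place 68 MB, 60 MB left
memory block 11: place 41 MB, 19 MB left
memory block 8: place 39 MB, 1 MB left
Final memory blocks: [11,54,31,10] [91] [119] [122] [123] [122] [51,74] [88,39] [117] [102] [68,41].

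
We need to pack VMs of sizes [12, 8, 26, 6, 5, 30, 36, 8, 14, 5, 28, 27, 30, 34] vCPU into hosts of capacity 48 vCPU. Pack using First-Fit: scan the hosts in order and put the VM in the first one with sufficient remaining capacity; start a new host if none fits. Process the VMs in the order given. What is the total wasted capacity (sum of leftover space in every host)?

12 vCPU → host 1 (remaining 36 vCPU)
8 vCPU → host 1 (remaining 28 vCPU)
26 vCPU → host 1 (remaining 2 vCPU)
6 vCPU → host 2 (remaining 42 vCPU)
5 vCPU → host 2 (remaining 37 vCPU)
30 vCPU → host 2 (remaining 7 vCPU)
36 vCPU → host 3 (remaining 12 vCPU)
8 vCPU → host 3 (remaining 4 vCPU)
14 vCPU → host 4 (remaining 34 vCPU)
5 vCPU → host 2 (remaining 2 vCPU)
28 vCPU → host 4 (remaining 6 vCPU)
27 vCPU → host 5 (remaining 21 vCPU)
30 vCPU → host 6 (remaining 18 vCPU)
34 vCPU → host 7 (remaining 14 vCPU)
7 hosts × 48 vCPU = 336 vCPU; used 269 vCPU; unused 67 vCPU.

67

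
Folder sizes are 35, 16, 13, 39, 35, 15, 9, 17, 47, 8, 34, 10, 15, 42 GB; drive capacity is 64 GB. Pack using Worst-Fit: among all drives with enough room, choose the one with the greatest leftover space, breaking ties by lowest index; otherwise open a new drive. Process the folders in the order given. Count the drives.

35 GB → drive 1 (remaining 29 GB)
16 GB → drive 1 (remaining 13 GB)
13 GB → drive 1 (remaining 0 GB)
39 GB → drive 2 (remaining 25 GB)
35 GB → drive 3 (remaining 29 GB)
15 GB → drive 3 (remaining 14 GB)
9 GB → drive 2 (remaining 16 GB)
17 GB → drive 4 (remaining 47 GB)
47 GB → drive 4 (remaining 0 GB)
8 GB → drive 2 (remaining 8 GB)
34 GB → drive 5 (remaining 30 GB)
10 GB → drive 5 (remaining 20 GB)
15 GB → drive 5 (remaining 5 GB)
42 GB → drive 6 (remaining 22 GB)

6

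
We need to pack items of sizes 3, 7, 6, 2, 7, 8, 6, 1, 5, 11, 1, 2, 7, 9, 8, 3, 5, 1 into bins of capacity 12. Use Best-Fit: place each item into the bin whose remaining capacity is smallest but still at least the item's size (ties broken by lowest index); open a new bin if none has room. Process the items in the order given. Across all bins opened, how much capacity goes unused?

3 → bin 1 (remaining 9)
7 → bin 1 (remaining 2)
6 → bin 2 (remaining 6)
2 → bin 1 (remaining 0)
7 → bin 3 (remaining 5)
8 → bin 4 (remaining 4)
6 → bin 2 (remaining 0)
1 → bin 4 (remaining 3)
5 → bin 3 (remaining 0)
11 → bin 5 (remaining 1)
1 → bin 5 (remaining 0)
2 → bin 4 (remaining 1)
7 → bin 6 (remaining 5)
9 → bin 7 (remaining 3)
8 → bin 8 (remaining 4)
3 → bin 7 (remaining 0)
5 → bin 6 (remaining 0)
1 → bin 4 (remaining 0)
8 bins × 12 = 96; used 92; unused 4.

4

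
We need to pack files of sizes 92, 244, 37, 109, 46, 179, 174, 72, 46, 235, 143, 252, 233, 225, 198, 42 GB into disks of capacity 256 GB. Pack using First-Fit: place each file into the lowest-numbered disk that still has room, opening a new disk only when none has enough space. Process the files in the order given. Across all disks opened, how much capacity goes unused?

233

disk 1: place 92 GB, 164 GB left
disk 2: place 244 GB, 12 GB left
disk 1: place 37 GB, 127 GB left
disk 1: place 109 GB, 18 GB left
disk 3: place 46 GB, 210 GB left
disk 3: place 179 GB, 31 GB left
disk 4: place 174 GB, 82 GB left
disk 4: place 72 GB, 10 GB left
disk 5: place 46 GB, 210 GB left
disk 6: place 235 GB, 21 GB left
disk 5: place 143 GB, 67 GB left
disk 7: place 252 GB, 4 GB left
disk 8: place 233 GB, 23 GB left
disk 9: place 225 GB, 31 GB left
disk 10: place 198 GB, 58 GB left
disk 5: place 42 GB, 25 GB left
10 disks × 256 GB = 2560 GB; used 2327 GB; unused 233 GB.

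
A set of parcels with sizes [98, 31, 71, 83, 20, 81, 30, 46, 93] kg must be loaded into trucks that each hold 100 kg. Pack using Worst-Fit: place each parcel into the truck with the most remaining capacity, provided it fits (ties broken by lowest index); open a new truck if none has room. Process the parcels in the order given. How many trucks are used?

Put 98 kg in truck 1; 2 kg remain.
Put 31 kg in truck 2; 69 kg remain.
Put 71 kg in truck 3; 29 kg remain.
Put 83 kg in truck 4; 17 kg remain.
Put 20 kg in truck 2; 49 kg remain.
Put 81 kg in truck 5; 19 kg remain.
Put 30 kg in truck 2; 19 kg remain.
Put 46 kg in truck 6; 54 kg remain.
Put 93 kg in truck 7; 7 kg remain.
Final trucks: [98] [31,20,30] [71] [83] [81] [46] [93].

7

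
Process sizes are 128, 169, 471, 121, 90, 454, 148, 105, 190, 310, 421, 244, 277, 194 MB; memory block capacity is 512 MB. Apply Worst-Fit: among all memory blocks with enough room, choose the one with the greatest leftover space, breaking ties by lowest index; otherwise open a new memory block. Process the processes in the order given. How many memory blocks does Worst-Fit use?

memory block 1: place 128 MB, 384 MB left
memory block 1: place 169 MB, 215 MB left
memory block 2: place 471 MB, 41 MB left
memory block 1: place 121 MB, 94 MB left
memory block 1: place 90 MB, 4 MB left
memory block 3: place 454 MB, 58 MB left
memory block 4: place 148 MB, 364 MB left
memory block 4: place 105 MB, 259 MB left
memory block 4: place 190 MB, 69 MB left
memory block 5: place 310 MB, 202 MB left
memory block 6: place 421 MB, 91 MB left
memory block 7: place 244 MB, 268 MB left
memory block 8: place 277 MB, 235 MB left
memory block 7: place 194 MB, 74 MB left

8 memory blocks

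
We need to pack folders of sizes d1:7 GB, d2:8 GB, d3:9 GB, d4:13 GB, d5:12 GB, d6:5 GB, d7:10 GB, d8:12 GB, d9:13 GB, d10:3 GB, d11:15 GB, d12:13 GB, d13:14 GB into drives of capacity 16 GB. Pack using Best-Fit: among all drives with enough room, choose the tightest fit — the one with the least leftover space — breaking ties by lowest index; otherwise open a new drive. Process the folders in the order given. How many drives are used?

10

Put d1 (7 GB) in drive 1; 9 GB remain.
Put d2 (8 GB) in drive 1; 1 GB remain.
Put d3 (9 GB) in drive 2; 7 GB remain.
Put d4 (13 GB) in drive 3; 3 GB remain.
Put d5 (12 GB) in drive 4; 4 GB remain.
Put d6 (5 GB) in drive 2; 2 GB remain.
Put d7 (10 GB) in drive 5; 6 GB remain.
Put d8 (12 GB) in drive 6; 4 GB remain.
Put d9 (13 GB) in drive 7; 3 GB remain.
Put d10 (3 GB) in drive 3; 0 GB remain.
Put d11 (15 GB) in drive 8; 1 GB remain.
Put d12 (13 GB) in drive 9; 3 GB remain.
Put d13 (14 GB) in drive 10; 2 GB remain.
Final drives: [7,8] [9,5] [13,3] [12] [10] [12] [13] [15] [13] [14].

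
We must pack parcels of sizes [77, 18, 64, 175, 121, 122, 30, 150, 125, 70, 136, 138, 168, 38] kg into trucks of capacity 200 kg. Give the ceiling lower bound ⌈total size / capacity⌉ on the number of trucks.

8

Total size = 77 + 18 + 64 + 175 + 121 + 122 + 30 + 150 + 125 + 70 + 136 + 138 + 168 + 38 = 1432 kg.
⌈1432 / 200⌉ = 8.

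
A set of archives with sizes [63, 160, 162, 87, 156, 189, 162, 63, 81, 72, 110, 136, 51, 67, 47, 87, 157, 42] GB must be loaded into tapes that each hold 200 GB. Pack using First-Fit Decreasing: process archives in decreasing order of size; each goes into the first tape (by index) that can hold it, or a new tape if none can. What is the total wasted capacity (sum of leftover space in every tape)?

Sorted descending: 189, 162, 162, 160, 157, 156, 136, 110, 87, 87, 81, 72, 67, 63, 63, 51, 47, 42.
tape 1: place 189 GB, 11 GB left
tape 2: place 162 GB, 38 GB left
tape 3: place 162 GB, 38 GB left
tape 4: place 160 GB, 40 GB left
tape 5: place 157 GB, 43 GB left
tape 6: place 156 GB, 44 GB left
tape 7: place 136 GB, 64 GB left
tape 8: place 110 GB, 90 GB left
tape 8: place 87 GB, 3 GB left
tape 9: place 87 GB, 113 GB left
tape 9: place 81 GB, 32 GB left
tape 10: place 72 GB, 128 GB left
tape 10: place 67 GB, 61 GB left
tape 7: place 63 GB, 1 GB left
tape 11: place 63 GB, 137 GB left
tape 10: place 51 GB, 10 GB left
tape 11: place 47 GB, 90 GB left
tape 5: place 42 GB, 1 GB left
11 tapes × 200 GB = 2200 GB; used 1892 GB; unused 308 GB.

308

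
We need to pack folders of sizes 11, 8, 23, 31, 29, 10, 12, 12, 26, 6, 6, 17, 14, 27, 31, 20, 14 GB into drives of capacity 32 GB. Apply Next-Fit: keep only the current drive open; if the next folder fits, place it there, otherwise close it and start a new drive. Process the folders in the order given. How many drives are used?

13

11 GB → drive 1 (remaining 21 GB)
8 GB → drive 1 (remaining 13 GB)
23 GB → drive 2 (remaining 9 GB)
31 GB → drive 3 (remaining 1 GB)
29 GB → drive 4 (remaining 3 GB)
10 GB → drive 5 (remaining 22 GB)
12 GB → drive 5 (remaining 10 GB)
12 GB → drive 6 (remaining 20 GB)
26 GB → drive 7 (remaining 6 GB)
6 GB → drive 7 (remaining 0 GB)
6 GB → drive 8 (remaining 26 GB)
17 GB → drive 8 (remaining 9 GB)
14 GB → drive 9 (remaining 18 GB)
27 GB → drive 10 (remaining 5 GB)
31 GB → drive 11 (remaining 1 GB)
20 GB → drive 12 (remaining 12 GB)
14 GB → drive 13 (remaining 18 GB)
Final drives: [11,8] [23] [31] [29] [10,12] [12] [26,6] [6,17] [14] [27] [31] [20] [14].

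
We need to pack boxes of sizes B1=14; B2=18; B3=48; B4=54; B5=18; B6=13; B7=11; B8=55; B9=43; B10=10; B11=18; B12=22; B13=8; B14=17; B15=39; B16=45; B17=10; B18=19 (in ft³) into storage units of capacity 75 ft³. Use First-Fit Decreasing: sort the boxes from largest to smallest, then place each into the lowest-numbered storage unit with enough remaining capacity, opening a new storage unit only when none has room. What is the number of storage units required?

Sorted descending: 55, 54, 48, 45, 43, 39, 22, 19, 18, 18, 18, 17, 14, 13, 11, 10, 10, 8.
storage unit 1: place 55 ft³, 20 ft³ left
storage unit 2: place 54 ft³, 21 ft³ left
storage unit 3: place 48 ft³, 27 ft³ left
storage unit 4: place 45 ft³, 30 ft³ left
storage unit 5: place 43 ft³, 32 ft³ left
storage unit 6: place 39 ft³, 36 ft³ left
storage unit 3: place 22 ft³, 5 ft³ left
storage unit 1: place 19 ft³, 1 ft³ left
storage unit 2: place 18 ft³, 3 ft³ left
storage unit 4: place 18 ft³, 12 ft³ left
storage unit 5: place 18 ft³, 14 ft³ left
storage unit 6: place 17 ft³, 19 ft³ left
storage unit 5: place 14 ft³, 0 ft³ left
storage unit 6: place 13 ft³, 6 ft³ left
storage unit 4: place 11 ft³, 1 ft³ left
storage unit 7: place 10 ft³, 65 ft³ left
storage unit 7: place 10 ft³, 55 ft³ left
storage unit 7: place 8 ft³, 47 ft³ left

7 storage units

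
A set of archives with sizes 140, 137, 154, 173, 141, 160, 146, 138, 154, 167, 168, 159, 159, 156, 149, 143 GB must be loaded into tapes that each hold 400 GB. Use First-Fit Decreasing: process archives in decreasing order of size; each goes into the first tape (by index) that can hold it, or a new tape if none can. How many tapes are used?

Sorted descending: 173, 168, 167, 160, 159, 159, 156, 154, 154, 149, 146, 143, 141, 140, 138, 137.
173 GB → tape 1 (remaining 227 GB)
168 GB → tape 1 (remaining 59 GB)
167 GB → tape 2 (remaining 233 GB)
160 GB → tape 2 (remaining 73 GB)
159 GB → tape 3 (remaining 241 GB)
159 GB → tape 3 (remaining 82 GB)
156 GB → tape 4 (remaining 244 GB)
154 GB → tape 4 (remaining 90 GB)
154 GB → tape 5 (remaining 246 GB)
149 GB → tape 5 (remaining 97 GB)
146 GB → tape 6 (remaining 254 GB)
143 GB → tape 6 (remaining 111 GB)
141 GB → tape 7 (remaining 259 GB)
140 GB → tape 7 (remaining 119 GB)
138 GB → tape 8 (remaining 262 GB)
137 GB → tape 8 (remaining 125 GB)
Final tapes: [173,168] [167,160] [159,159] [156,154] [154,149] [146,143] [141,140] [138,137].

8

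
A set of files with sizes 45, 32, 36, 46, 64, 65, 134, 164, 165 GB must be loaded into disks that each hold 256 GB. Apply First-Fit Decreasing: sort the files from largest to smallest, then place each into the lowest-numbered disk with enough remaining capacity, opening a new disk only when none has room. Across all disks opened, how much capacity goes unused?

Sorted descending: 165, 164, 134, 65, 64, 46, 45, 36, 32.
165 GB → disk 1 (remaining 91 GB)
164 GB → disk 2 (remaining 92 GB)
134 GB → disk 3 (remaining 122 GB)
65 GB → disk 1 (remaining 26 GB)
64 GB → disk 2 (remaining 28 GB)
46 GB → disk 3 (remaining 76 GB)
45 GB → disk 3 (remaining 31 GB)
36 GB → disk 4 (remaining 220 GB)
32 GB → disk 4 (remaining 188 GB)
4 disks × 256 GB = 1024 GB; used 751 GB; unused 273 GB.

273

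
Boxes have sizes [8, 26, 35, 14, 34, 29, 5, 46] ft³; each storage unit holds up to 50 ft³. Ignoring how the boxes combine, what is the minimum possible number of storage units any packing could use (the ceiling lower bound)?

Total size = 8 + 26 + 35 + 14 + 34 + 29 + 5 + 46 = 197 ft³.
⌈197 / 50⌉ = 4.

4 storage units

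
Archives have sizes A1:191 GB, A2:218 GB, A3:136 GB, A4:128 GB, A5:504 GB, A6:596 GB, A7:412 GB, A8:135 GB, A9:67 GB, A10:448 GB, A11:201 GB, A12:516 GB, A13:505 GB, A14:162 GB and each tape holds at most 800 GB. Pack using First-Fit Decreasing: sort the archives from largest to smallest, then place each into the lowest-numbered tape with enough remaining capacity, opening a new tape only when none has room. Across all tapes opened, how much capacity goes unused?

Sorted descending: 596, 516, 505, 504, 448, 412, 218, 201, 191, 162, 136, 135, 128, 67.
tape 1: place 596 GB, 204 GB left
tape 2: place 516 GB, 284 GB left
tape 3: place 505 GB, 295 GB left
tape 4: place 504 GB, 296 GB left
tape 5: place 448 GB, 352 GB left
tape 6: place 412 GB, 388 GB left
tape 2: place 218 GB, 66 GB left
tape 1: place 201 GB, 3 GB left
tape 3: place 191 GB, 104 GB left
tape 4: place 162 GB, 134 GB left
tape 5: place 136 GB, 216 GB left
tape 5: place 135 GB, 81 GB left
tape 4: place 128 GB, 6 GB left
tape 3: place 67 GB, 37 GB left
6 tapes × 800 GB = 4800 GB; used 4219 GB; unused 581 GB.

581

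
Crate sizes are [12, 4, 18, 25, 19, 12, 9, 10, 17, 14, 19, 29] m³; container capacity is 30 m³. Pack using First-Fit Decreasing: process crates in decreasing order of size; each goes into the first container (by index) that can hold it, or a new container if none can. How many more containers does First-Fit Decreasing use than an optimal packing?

First-Fit Decreasing: [29] [25,4] [19,10] [19,9] [18,12] [17,12] [14] → 7 containers.
Total size 188 m³; any packing needs at least ⌈188/30⌉ = 7 containers.
So 7 is already optimal.

0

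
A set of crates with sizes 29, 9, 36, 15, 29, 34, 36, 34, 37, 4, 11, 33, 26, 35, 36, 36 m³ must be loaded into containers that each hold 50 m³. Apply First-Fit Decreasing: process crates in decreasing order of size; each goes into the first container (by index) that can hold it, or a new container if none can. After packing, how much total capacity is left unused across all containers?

160

Sorted descending: 37, 36, 36, 36, 36, 35, 34, 34, 33, 29, 29, 26, 15, 11, 9, 4.
container 1: place 37 m³, 13 m³ left
container 2: place 36 m³, 14 m³ left
container 3: place 36 m³, 14 m³ left
container 4: place 36 m³, 14 m³ left
container 5: place 36 m³, 14 m³ left
container 6: place 35 m³, 15 m³ left
container 7: place 34 m³, 16 m³ left
container 8: place 34 m³, 16 m³ left
container 9: place 33 m³, 17 m³ left
container 10: place 29 m³, 21 m³ left
container 11: place 29 m³, 21 m³ left
container 12: place 26 m³, 24 m³ left
container 6: place 15 m³, 0 m³ left
container 1: place 11 m³, 2 m³ left
container 2: place 9 m³, 5 m³ left
container 2: place 4 m³, 1 m³ left
12 containers × 50 m³ = 600 m³; used 440 m³; unused 160 m³.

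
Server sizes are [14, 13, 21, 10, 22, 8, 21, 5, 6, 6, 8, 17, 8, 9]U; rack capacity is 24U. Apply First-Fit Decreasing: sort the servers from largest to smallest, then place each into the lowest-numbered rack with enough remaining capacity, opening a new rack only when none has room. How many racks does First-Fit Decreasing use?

Sorted descending: 22, 21, 21, 17, 14, 13, 10, 9, 8, 8, 8, 6, 6, 5.
rack 1: place 22U, 2U left
rack 2: place 21U, 3U left
rack 3: place 21U, 3U left
rack 4: place 17U, 7U left
rack 5: place 14U, 10U left
rack 6: place 13U, 11U left
rack 5: place 10U, 0U left
rack 6: place 9U, 2U left
rack 7: place 8U, 16U left
rack 7: place 8U, 8U left
rack 7: place 8U, 0U left
rack 4: place 6U, 1U left
rack 8: place 6U, 18U left
rack 8: place 5U, 13U left
Final racks: [22] [21] [21] [17,6] [14,10] [13,9] [8,8,8] [6,5].

8 racks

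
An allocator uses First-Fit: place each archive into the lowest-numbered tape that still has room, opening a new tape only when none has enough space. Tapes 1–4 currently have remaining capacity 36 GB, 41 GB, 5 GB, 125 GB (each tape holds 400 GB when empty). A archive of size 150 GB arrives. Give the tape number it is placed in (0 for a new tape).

No tape has ≥ 150 GB free, so a new tape is opened.

0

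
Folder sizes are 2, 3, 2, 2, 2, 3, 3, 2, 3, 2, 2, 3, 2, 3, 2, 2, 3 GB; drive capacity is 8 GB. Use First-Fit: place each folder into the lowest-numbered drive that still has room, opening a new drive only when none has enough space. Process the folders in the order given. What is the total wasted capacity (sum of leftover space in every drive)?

drive 1: place 2 GB, 6 GB left
drive 1: place 3 GB, 3 GB left
drive 1: place 2 GB, 1 GB left
drive 2: place 2 GB, 6 GB left
drive 2: place 2 GB, 4 GB left
drive 2: place 3 GB, 1 GB left
drive 3: place 3 GB, 5 GB left
drive 3: place 2 GB, 3 GB left
drive 3: place 3 GB, 0 GB left
drive 4: place 2 GB, 6 GB left
drive 4: place 2 GB, 4 GB left
drive 4: place 3 GB, 1 GB left
drive 5: place 2 GB, 6 GB left
drive 5: place 3 GB, 3 GB left
drive 5: place 2 GB, 1 GB left
drive 6: place 2 GB, 6 GB left
drive 6: place 3 GB, 3 GB left
6 drives × 8 GB = 48 GB; used 41 GB; unused 7 GB.

7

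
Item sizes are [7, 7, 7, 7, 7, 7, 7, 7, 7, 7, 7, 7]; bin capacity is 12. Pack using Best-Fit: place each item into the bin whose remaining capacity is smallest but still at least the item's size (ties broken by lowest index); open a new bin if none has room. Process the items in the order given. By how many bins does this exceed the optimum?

0

Best-Fit: [7] [7] [7] [7] [7] [7] [7] [7] [7] [7] [7] [7] → 12 bins.
12 items exceed 6 (half the capacity), and no two of those can share a bin, so at least 12 bins are needed.
So 12 is already optimal.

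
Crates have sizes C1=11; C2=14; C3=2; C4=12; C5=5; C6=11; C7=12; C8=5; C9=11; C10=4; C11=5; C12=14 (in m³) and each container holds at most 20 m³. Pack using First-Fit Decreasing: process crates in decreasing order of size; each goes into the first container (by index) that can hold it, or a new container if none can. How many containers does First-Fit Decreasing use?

Sorted descending: 14, 14, 12, 12, 11, 11, 11, 5, 5, 5, 4, 2.
container 1: place 14 m³, 6 m³ left
container 2: place 14 m³, 6 m³ left
container 3: place 12 m³, 8 m³ left
container 4: place 12 m³, 8 m³ left
container 5: place 11 m³, 9 m³ left
container 6: place 11 m³, 9 m³ left
container 7: place 11 m³, 9 m³ left
container 1: place 5 m³, 1 m³ left
container 2: place 5 m³, 1 m³ left
container 3: place 5 m³, 3 m³ left
container 4: place 4 m³, 4 m³ left
container 3: place 2 m³, 1 m³ left

7 containers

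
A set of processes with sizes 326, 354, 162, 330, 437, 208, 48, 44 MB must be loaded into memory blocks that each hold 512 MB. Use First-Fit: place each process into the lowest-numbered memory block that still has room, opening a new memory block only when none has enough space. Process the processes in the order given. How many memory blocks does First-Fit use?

5 memory blocks

Put 326 MB in memory block 1; 186 MB remain.
Put 354 MB in memory block 2; 158 MB remain.
Put 162 MB in memory block 1; 24 MB remain.
Put 330 MB in memory block 3; 182 MB remain.
Put 437 MB in memory block 4; 75 MB remain.
Put 208 MB in memory block 5; 304 MB remain.
Put 48 MB in memory block 2; 110 MB remain.
Put 44 MB in memory block 2; 66 MB remain.
Final memory blocks: [326,162] [354,48,44] [330] [437] [208].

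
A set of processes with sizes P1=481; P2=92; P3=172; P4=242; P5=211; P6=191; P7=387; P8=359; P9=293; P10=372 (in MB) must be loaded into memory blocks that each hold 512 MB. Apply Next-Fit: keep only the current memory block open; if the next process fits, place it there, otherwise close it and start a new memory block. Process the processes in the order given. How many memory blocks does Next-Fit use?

Put P1 (481 MB) in memory block 1; 31 MB remain.
Put P2 (92 MB) in memory block 2; 420 MB remain.
Put P3 (172 MB) in memory block 2; 248 MB remain.
Put P4 (242 MB) in memory block 2; 6 MB remain.
Put P5 (211 MB) in memory block 3; 301 MB remain.
Put P6 (191 MB) in memory block 3; 110 MB remain.
Put P7 (387 MB) in memory block 4; 125 MB remain.
Put P8 (359 MB) in memory block 5; 153 MB remain.
Put P9 (293 MB) in memory block 6; 219 MB remain.
Put P10 (372 MB) in memory block 7; 140 MB remain.
Final memory blocks: [481] [92,172,242] [211,191] [387] [359] [293] [372].

7 memory blocks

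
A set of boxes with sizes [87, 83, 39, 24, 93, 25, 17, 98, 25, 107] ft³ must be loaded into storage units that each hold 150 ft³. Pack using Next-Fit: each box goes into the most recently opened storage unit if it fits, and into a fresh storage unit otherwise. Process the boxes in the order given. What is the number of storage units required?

5

storage unit 1: place 87 ft³, 63 ft³ left
storage unit 2: place 83 ft³, 67 ft³ left
storage unit 2: place 39 ft³, 28 ft³ left
storage unit 2: place 24 ft³, 4 ft³ left
storage unit 3: place 93 ft³, 57 ft³ left
storage unit 3: place 25 ft³, 32 ft³ left
storage unit 3: place 17 ft³, 15 ft³ left
storage unit 4: place 98 ft³, 52 ft³ left
storage unit 4: place 25 ft³, 27 ft³ left
storage unit 5: place 107 ft³, 43 ft³ left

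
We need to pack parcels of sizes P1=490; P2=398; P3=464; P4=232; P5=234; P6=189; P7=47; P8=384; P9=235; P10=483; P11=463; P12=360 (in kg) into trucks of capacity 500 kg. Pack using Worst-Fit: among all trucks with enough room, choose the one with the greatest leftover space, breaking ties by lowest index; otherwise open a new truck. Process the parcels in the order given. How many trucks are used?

9

truck 1: place P1 (490 kg), 10 kg left
truck 2: place P2 (398 kg), 102 kg left
truck 3: place P3 (464 kg), 36 kg left
truck 4: place P4 (232 kg), 268 kg left
truck 4: place P5 (234 kg), 34 kg left
truck 5: place P6 (189 kg), 311 kg left
truck 5: place P7 (47 kg), 264 kg left
truck 6: place P8 (384 kg), 116 kg left
truck 5: place P9 (235 kg), 29 kg left
truck 7: place P10 (483 kg), 17 kg left
truck 8: place P11 (463 kg), 37 kg left
truck 9: place P12 (360 kg), 140 kg left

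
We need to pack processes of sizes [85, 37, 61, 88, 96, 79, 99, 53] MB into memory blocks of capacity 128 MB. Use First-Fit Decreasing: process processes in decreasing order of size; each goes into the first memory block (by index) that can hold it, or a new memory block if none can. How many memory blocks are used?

Sorted descending: 99, 96, 88, 85, 79, 61, 53, 37.
memory block 1: place 99 MB, 29 MB left
memory block 2: place 96 MB, 32 MB left
memory block 3: place 88 MB, 40 MB left
memory block 4: place 85 MB, 43 MB left
memory block 5: place 79 MB, 49 MB left
memory block 6: place 61 MB, 67 MB left
memory block 6: place 53 MB, 14 MB left
memory block 3: place 37 MB, 3 MB left
Final memory blocks: [99] [96] [88,37] [85] [79] [61,53].

6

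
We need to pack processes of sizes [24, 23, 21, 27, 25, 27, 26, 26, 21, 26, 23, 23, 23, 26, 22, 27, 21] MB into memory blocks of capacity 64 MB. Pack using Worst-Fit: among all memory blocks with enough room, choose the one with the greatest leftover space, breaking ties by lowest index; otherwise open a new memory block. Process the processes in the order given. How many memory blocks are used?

9 memory blocks

24 MB → memory block 1 (remaining 40 MB)
23 MB → memory block 1 (remaining 17 MB)
21 MB → memory block 2 (remaining 43 MB)
27 MB → memory block 2 (remaining 16 MB)
25 MB → memory block 3 (remaining 39 MB)
27 MB → memory block 3 (remaining 12 MB)
26 MB → memory block 4 (remaining 38 MB)
26 MB → memory block 4 (remaining 12 MB)
21 MB → memory block 5 (remaining 43 MB)
26 MB → memory block 5 (remaining 17 MB)
23 MB → memory block 6 (remaining 41 MB)
23 MB → memory block 6 (remaining 18 MB)
23 MB → memory block 7 (remaining 41 MB)
26 MB → memory block 7 (remaining 15 MB)
22 MB → memory block 8 (remaining 42 MB)
27 MB → memory block 8 (remaining 15 MB)
21 MB → memory block 9 (remaining 43 MB)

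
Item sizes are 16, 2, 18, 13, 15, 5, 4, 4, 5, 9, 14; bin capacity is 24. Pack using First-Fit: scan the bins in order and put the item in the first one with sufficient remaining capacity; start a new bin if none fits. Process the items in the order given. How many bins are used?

5

Put 16 in bin 1; 8 remain.
Put 2 in bin 1; 6 remain.
Put 18 in bin 2; 6 remain.
Put 13 in bin 3; 11 remain.
Put 15 in bin 4; 9 remain.
Put 5 in bin 1; 1 remain.
Put 4 in bin 2; 2 remain.
Put 4 in bin 3; 7 remain.
Put 5 in bin 3; 2 remain.
Put 9 in bin 4; 0 remain.
Put 14 in bin 5; 10 remain.
Final bins: [16,2,5] [18,4] [13,4,5] [15,9] [14].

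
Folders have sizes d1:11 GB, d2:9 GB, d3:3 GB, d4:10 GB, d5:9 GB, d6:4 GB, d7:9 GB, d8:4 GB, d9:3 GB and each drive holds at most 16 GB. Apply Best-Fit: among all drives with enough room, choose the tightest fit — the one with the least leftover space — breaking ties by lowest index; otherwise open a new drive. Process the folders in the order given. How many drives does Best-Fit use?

drive 1: place d1 (11 GB), 5 GB left
drive 2: place d2 (9 GB), 7 GB left
drive 1: place d3 (3 GB), 2 GB left
drive 3: place d4 (10 GB), 6 GB left
drive 4: place d5 (9 GB), 7 GB left
drive 3: place d6 (4 GB), 2 GB left
drive 5: place d7 (9 GB), 7 GB left
drive 2: place d8 (4 GB), 3 GB left
drive 2: place d9 (3 GB), 0 GB left
Final drives: [11,3] [9,4,3] [10,4] [9] [9].

5 drives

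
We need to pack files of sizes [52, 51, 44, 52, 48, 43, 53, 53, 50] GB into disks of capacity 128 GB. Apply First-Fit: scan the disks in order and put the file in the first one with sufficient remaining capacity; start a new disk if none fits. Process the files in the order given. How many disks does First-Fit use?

disk 1: place 52 GB, 76 GB left
disk 1: place 51 GB, 25 GB left
disk 2: place 44 GB, 84 GB left
disk 2: place 52 GB, 32 GB left
disk 3: place 48 GB, 80 GB left
disk 3: place 43 GB, 37 GB left
disk 4: place 53 GB, 75 GB left
disk 4: place 53 GB, 22 GB left
disk 5: place 50 GB, 78 GB left
Final disks: [52,51] [44,52] [48,43] [53,53] [50].

5 disks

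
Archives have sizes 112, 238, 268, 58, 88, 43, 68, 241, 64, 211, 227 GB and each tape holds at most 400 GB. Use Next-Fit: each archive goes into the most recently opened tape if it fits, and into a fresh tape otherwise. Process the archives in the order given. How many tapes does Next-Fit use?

6

tape 1: place 112 GB, 288 GB left
tape 1: place 238 GB, 50 GB left
tape 2: place 268 GB, 132 GB left
tape 2: place 58 GB, 74 GB left
tape 3: place 88 GB, 312 GB left
tape 3: place 43 GB, 269 GB left
tape 3: place 68 GB, 201 GB left
tape 4: place 241 GB, 159 GB left
tape 4: place 64 GB, 95 GB left
tape 5: place 211 GB, 189 GB left
tape 6: place 227 GB, 173 GB left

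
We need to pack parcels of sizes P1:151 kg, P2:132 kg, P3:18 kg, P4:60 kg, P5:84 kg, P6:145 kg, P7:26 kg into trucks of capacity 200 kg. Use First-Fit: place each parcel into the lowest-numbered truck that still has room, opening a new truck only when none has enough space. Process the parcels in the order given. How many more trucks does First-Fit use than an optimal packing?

First-Fit: [151,18,26] [132,60] [84] [145] → 4 trucks.
Total size 616 kg; any packing needs at least ⌈616/200⌉ = 4 trucks.
So 4 is already optimal.

0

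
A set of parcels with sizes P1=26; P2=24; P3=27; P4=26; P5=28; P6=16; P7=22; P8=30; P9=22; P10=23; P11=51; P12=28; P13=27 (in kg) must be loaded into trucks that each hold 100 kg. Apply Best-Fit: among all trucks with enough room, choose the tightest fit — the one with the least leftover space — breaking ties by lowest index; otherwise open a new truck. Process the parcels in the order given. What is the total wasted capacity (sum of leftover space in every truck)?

Put P1 (26 kg) in truck 1; 74 kg remain.
Put P2 (24 kg) in truck 1; 50 kg remain.
Put P3 (27 kg) in truck 1; 23 kg remain.
Put P4 (26 kg) in truck 2; 74 kg remain.
Put P5 (28 kg) in truck 2; 46 kg remain.
Put P6 (16 kg) in truck 1; 7 kg remain.
Put P7 (22 kg) in truck 2; 24 kg remain.
Put P8 (30 kg) in truck 3; 70 kg remain.
Put P9 (22 kg) in truck 2; 2 kg remain.
Put P10 (23 kg) in truck 3; 47 kg remain.
Put P11 (51 kg) in truck 4; 49 kg remain.
Put P12 (28 kg) in truck 3; 19 kg remain.
Put P13 (27 kg) in truck 4; 22 kg remain.
4 trucks × 100 kg = 400 kg; used 350 kg; unused 50 kg.

50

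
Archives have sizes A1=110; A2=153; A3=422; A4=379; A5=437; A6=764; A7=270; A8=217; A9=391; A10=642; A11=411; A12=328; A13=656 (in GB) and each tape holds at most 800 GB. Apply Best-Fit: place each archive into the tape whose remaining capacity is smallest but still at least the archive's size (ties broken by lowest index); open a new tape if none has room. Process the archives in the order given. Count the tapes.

tape 1: place A1 (110 GB), 690 GB left
tape 1: place A2 (153 GB), 537 GB left
tape 1: place A3 (422 GB), 115 GB left
tape 2: place A4 (379 GB), 421 GB left
tape 3: place A5 (437 GB), 363 GB left
tape 4: place A6 (764 GB), 36 GB left
tape 3: place A7 (270 GB), 93 GB left
tape 2: place A8 (217 GB), 204 GB left
tape 5: place A9 (391 GB), 409 GB left
tape 6: place A10 (642 GB), 158 GB left
tape 7: place A11 (411 GB), 389 GB left
tape 7: place A12 (328 GB), 61 GB left
tape 8: place A13 (656 GB), 144 GB left

8 tapes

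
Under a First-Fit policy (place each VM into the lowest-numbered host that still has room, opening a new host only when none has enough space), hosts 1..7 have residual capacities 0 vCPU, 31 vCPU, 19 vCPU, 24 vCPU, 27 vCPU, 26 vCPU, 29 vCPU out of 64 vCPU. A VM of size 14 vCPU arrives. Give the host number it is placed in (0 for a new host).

2

Hosts with room: host 2 (31 vCPU), host 3 (19 vCPU), host 4 (24 vCPU), host 5 (27 vCPU), host 6 (26 vCPU), host 7 (29 vCPU).
The first with room is host 2.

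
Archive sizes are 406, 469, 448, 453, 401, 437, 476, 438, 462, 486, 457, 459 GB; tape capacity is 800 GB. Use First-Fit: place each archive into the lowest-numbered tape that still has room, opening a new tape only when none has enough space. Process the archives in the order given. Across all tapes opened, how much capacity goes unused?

Put 406 GB in tape 1; 394 GB remain.
Put 469 GB in tape 2; 331 GB remain.
Put 448 GB in tape 3; 352 GB remain.
Put 453 GB in tape 4; 347 GB remain.
Put 401 GB in tape 5; 399 GB remain.
Put 437 GB in tape 6; 363 GB remain.
Put 476 GB in tape 7; 324 GB remain.
Put 438 GB in tape 8; 362 GB remain.
Put 462 GB in tape 9; 338 GB remain.
Put 486 GB in tape 10; 314 GB remain.
Put 457 GB in tape 11; 343 GB remain.
Put 459 GB in tape 12; 341 GB remain.
12 tapes × 800 GB = 9600 GB; used 5392 GB; unused 4208 GB.

4208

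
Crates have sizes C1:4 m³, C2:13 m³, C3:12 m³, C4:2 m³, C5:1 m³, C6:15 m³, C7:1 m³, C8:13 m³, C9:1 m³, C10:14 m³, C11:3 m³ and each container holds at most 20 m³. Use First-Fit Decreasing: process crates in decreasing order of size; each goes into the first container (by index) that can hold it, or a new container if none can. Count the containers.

Sorted descending: 15, 14, 13, 13, 12, 4, 3, 2, 1, 1, 1.
15 m³ → container 1 (remaining 5 m³)
14 m³ → container 2 (remaining 6 m³)
13 m³ → container 3 (remaining 7 m³)
13 m³ → container 4 (remaining 7 m³)
12 m³ → container 5 (remaining 8 m³)
4 m³ → container 1 (remaining 1 m³)
3 m³ → container 2 (remaining 3 m³)
2 m³ → container 2 (remaining 1 m³)
1 m³ → container 1 (remaining 0 m³)
1 m³ → container 2 (remaining 0 m³)
1 m³ → container 3 (remaining 6 m³)

5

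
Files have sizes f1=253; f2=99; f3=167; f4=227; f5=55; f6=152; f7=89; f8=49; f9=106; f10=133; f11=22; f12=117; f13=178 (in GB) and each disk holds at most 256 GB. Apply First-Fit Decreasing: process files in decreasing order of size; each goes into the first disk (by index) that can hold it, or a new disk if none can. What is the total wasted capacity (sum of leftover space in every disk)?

Sorted descending: 253, 227, 178, 167, 152, 133, 117, 106, 99, 89, 55, 49, 22.
Put 253 GB in disk 1; 3 GB remain.
Put 227 GB in disk 2; 29 GB remain.
Put 178 GB in disk 3; 78 GB remain.
Put 167 GB in disk 4; 89 GB remain.
Put 152 GB in disk 5; 104 GB remain.
Put 133 GB in disk 6; 123 GB remain.
Put 117 GB in disk 6; 6 GB remain.
Put 106 GB in disk 7; 150 GB remain.
Put 99 GB in disk 5; 5 GB remain.
Put 89 GB in disk 4; 0 GB remain.
Put 55 GB in disk 3; 23 GB remain.
Put 49 GB in disk 7; 101 GB remain.
Put 22 GB in disk 2; 7 GB remain.
7 disks × 256 GB = 1792 GB; used 1647 GB; unused 145 GB.

145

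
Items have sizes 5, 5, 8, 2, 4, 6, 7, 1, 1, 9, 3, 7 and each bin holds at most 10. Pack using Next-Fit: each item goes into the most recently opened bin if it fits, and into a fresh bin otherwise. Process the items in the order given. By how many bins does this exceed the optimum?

Next-Fit: [5,5] [8,2] [4,6] [7,1,1] [9] [3,7] → 6 bins.
Total size 58; any packing needs at least ⌈58/10⌉ = 6 bins.
So 6 is already optimal.

0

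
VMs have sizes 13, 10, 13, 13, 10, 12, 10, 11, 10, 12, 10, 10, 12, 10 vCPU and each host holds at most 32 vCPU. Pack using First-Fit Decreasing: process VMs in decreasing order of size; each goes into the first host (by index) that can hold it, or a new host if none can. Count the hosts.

Sorted descending: 13, 13, 13, 12, 12, 12, 11, 10, 10, 10, 10, 10, 10, 10.
Put 13 vCPU in host 1; 19 vCPU remain.
Put 13 vCPU in host 1; 6 vCPU remain.
Put 13 vCPU in host 2; 19 vCPU remain.
Put 12 vCPU in host 2; 7 vCPU remain.
Put 12 vCPU in host 3; 20 vCPU remain.
Put 12 vCPU in host 3; 8 vCPU remain.
Put 11 vCPU in host 4; 21 vCPU remain.
Put 10 vCPU in host 4; 11 vCPU remain.
Put 10 vCPU in host 4; 1 vCPU remain.
Put 10 vCPU in host 5; 22 vCPU remain.
Put 10 vCPU in host 5; 12 vCPU remain.
Put 10 vCPU in host 5; 2 vCPU remain.
Put 10 vCPU in host 6; 22 vCPU remain.
Put 10 vCPU in host 6; 12 vCPU remain.
Final hosts: [13,13] [13,12] [12,12] [11,10,10] [10,10,10] [10,10].

6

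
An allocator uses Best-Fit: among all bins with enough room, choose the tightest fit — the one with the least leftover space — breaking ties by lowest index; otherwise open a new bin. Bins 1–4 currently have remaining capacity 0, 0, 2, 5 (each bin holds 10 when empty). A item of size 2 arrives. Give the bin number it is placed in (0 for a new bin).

3

Bins with room: bin 3 (2), bin 4 (5).
Tightest fit is bin 3 with 2 free.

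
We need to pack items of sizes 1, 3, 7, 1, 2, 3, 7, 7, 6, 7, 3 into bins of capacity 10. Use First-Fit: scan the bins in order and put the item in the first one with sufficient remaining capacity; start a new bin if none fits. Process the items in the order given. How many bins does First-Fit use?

Put 1 in bin 1; 9 remain.
Put 3 in bin 1; 6 remain.
Put 7 in bin 2; 3 remain.
Put 1 in bin 1; 5 remain.
Put 2 in bin 1; 3 remain.
Put 3 in bin 1; 0 remain.
Put 7 in bin 3; 3 remain.
Put 7 in bin 4; 3 remain.
Put 6 in bin 5; 4 remain.
Put 7 in bin 6; 3 remain.
Put 3 in bin 2; 0 remain.
Final bins: [1,3,1,2,3] [7,3] [7] [7] [6] [7].

6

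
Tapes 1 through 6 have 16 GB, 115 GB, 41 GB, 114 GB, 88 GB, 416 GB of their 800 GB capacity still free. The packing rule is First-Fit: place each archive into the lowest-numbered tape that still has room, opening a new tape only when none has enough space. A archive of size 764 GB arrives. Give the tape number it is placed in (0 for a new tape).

0

No tape has ≥ 764 GB free, so a new tape is opened.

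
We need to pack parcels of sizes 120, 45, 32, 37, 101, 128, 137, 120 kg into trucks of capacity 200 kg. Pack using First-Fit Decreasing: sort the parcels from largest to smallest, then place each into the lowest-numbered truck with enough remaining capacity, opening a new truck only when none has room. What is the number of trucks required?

Sorted descending: 137, 128, 120, 120, 101, 45, 37, 32.
137 kg → truck 1 (remaining 63 kg)
128 kg → truck 2 (remaining 72 kg)
120 kg → truck 3 (remaining 80 kg)
120 kg → truck 4 (remaining 80 kg)
101 kg → truck 5 (remaining 99 kg)
45 kg → truck 1 (remaining 18 kg)
37 kg → truck 2 (remaining 35 kg)
32 kg → truck 2 (remaining 3 kg)

5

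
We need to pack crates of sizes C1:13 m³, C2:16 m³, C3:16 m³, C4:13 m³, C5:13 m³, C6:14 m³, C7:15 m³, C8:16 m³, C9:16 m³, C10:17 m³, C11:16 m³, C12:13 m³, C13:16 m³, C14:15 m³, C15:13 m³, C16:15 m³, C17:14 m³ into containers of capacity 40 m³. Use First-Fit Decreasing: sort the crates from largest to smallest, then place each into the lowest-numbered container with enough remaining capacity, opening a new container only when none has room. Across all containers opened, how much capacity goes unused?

Sorted descending: 17, 16, 16, 16, 16, 16, 16, 15, 15, 15, 14, 14, 13, 13, 13, 13, 13.
17 m³ → container 1 (remaining 23 m³)
16 m³ → container 1 (remaining 7 m³)
16 m³ → container 2 (remaining 24 m³)
16 m³ → container 2 (remaining 8 m³)
16 m³ → container 3 (remaining 24 m³)
16 m³ → container 3 (remaining 8 m³)
16 m³ → container 4 (remaining 24 m³)
15 m³ → container 4 (remaining 9 m³)
15 m³ → container 5 (remaining 25 m³)
15 m³ → container 5 (remaining 10 m³)
14 m³ → container 6 (remaining 26 m³)
14 m³ → container 6 (remaining 12 m³)
13 m³ → container 7 (remaining 27 m³)
13 m³ → container 7 (remaining 14 m³)
13 m³ → container 7 (remaining 1 m³)
13 m³ → container 8 (remaining 27 m³)
13 m³ → container 8 (remaining 14 m³)
8 containers × 40 m³ = 320 m³; used 251 m³; unused 69 m³.

69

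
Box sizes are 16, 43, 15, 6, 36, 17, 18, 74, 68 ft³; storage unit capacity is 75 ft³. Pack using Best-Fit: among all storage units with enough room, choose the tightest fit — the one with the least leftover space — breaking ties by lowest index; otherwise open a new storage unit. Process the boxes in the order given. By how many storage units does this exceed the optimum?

Best-Fit: [16,43,15] [6,36,17] [18] [74] [68] → 5 storage units.
Total size 293 ft³; any packing needs at least ⌈293/75⌉ = 4 storage units.
An optimal packing achieves that bound: [74] [68,6] [43,17,15] [36,18,16] → 4 storage units.
Excess: 5 − 4 = 1.

1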